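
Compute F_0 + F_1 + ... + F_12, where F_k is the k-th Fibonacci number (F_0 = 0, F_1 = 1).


Use the identity sum_{k=0}^{N} F_k = F_{N+2} - 1 (which follows from F_{k+2} - F_{k+1} = F_k). Then
sum_{k=0}^{12} F_k = (F_{14} - 1) - (F_{1} - 1) = F_{14} - F_{1}.
Computing: F_{14} = 377, F_{1} = 1, so
Sum = 377 - 1 = 376.

376


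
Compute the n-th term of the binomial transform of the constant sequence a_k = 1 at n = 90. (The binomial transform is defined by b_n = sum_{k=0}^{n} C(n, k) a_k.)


With a_k = 1 for all k, b_n = sum_{k=0}^{n} C(n, k) = 2^n by the binomial theorem.
For n = 90: 2^90 = 1237940039285380274899124224.

1237940039285380274899124224


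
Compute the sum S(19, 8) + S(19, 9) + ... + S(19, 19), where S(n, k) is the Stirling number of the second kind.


By definition, S(n, k) counts partitions of an n-set into exactly k nonempty blocks.
Computing row n = 19 for k = 8..19:
S(19, k): 1709751003480, 1144614626805, 477297033785, 129413217791, 23466951300, 2892439160, 243577530, 13916778, 527136, 12597, 171, 1
Sum = 3487693306534.

3487693306534


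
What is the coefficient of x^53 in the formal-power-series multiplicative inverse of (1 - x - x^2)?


Let the inverse be f(x) = sum_{k>=0} a_k x^k. From f(x) * (1 - x - x^2) = 1 and matching coefficients:
 x^0: a_0 = 1.
 x^1: a_1 - a_0 = 0, so a_1 = 1.
 x^k (k >= 2): a_k - a_{k-1} - a_{k-2} = 0, i.e. a_k = a_{k-1} + a_{k-2}.
This is the Fibonacci-type recurrence shifted so that a_0 = a_1 = 1.
Iterating: a_0=1, a_1=1, a_2=2, a_3=3, a_4=5, a_5=8, a_6=13, a_7=21, a_8=34, a_9=55, ...
a_53 = 86267571272.

86267571272


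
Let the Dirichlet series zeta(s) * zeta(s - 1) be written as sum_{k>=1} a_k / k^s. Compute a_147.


Convolution gives a_k = sum_{d | k} d * 1 = sum_{d | k} d = sigma(k), the sum of positive divisors of k.
For k = 147, the divisors are 1, 3, 7, 21, 49, 147, so
sigma(147) = 1 + 3 + 7 + 21 + 49 + 147 = 228.

228


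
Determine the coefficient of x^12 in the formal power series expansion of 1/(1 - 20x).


The geometric series identity gives 1/(1 - c x) = sum_{k>=0} c^k x^k, so the coefficient of x^k is c^k.
Here c = 20 and k = 12.
Computing: 20^12 = 4096000000000000

4096000000000000


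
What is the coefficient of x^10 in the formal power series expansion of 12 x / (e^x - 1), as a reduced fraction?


The exponential generating function for Bernoulli numbers is
x / (e^x - 1) = sum_{k>=0} B_k x^k / k!.
So the coefficient of x^10 in 12 x / (e^x - 1) is 12 B_10 / 10!.
Computing: B_10 = 5/66, 10! = 3628800, giving
12 * 5/66 / 3628800 = 1/3991680.

1/3991680


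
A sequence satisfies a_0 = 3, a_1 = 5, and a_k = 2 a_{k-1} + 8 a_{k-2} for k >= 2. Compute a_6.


The characteristic equation is t^2 - 2 t - 8 = 0, with roots r_1 = 4 and r_2 = -2 (so c_1 = r_1 + r_2, c_2 = -r_1 r_2 as required).
One can use the closed form a_n = A r_1^n + B r_2^n, but direct iteration is more reliable:
a_0 = 3, a_1 = 5, a_2 = 34, a_3 = 108, a_4 = 488, a_5 = 1840, a_6 = 7584.
So a_6 = 7584.

7584


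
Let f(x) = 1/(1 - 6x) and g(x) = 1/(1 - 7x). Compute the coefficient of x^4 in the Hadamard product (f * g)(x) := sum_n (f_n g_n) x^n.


f has coefficients f_k = 6^k and g has coefficients g_k = 7^k, so the Hadamard product has coefficient (f*g)_k = 6^k * 7^k = 42^k.
For k = 4: 42^4 = 3111696.

3111696


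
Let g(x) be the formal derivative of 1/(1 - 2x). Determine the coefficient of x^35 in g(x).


Differentiate termwise: d/dx sum_{k>=0} 2^k x^k = sum_{k>=1} k 2^k x^(k-1) = sum_{j>=0} (j+1) 2^(j+1) x^j.
Equivalently, d/dx [1/(1 - 2x)] = 2/(1 - 2x)^2.
For j = 35: 36 * 2^36 = 36 * 68719476736 = 2473901162496.

2473901162496


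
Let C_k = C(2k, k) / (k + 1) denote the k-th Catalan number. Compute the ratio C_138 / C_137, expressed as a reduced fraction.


Using C_k = (2k)! / (k! (k+1)!), the ratio C_{k+1}/C_k simplifies to
C_{k+1}/C_k = [(2k+2)! / ((k+1)! (k+2)!)] * [k! (k+1)! / (2k)!]
 = (2k+2)(2k+1) / ((k+1)(k+2)) = 2(2k+1) / (k+2).
For k = 137: 2(2*137 + 1) / (137 + 2) = 550/139 = 550/139.

550/139


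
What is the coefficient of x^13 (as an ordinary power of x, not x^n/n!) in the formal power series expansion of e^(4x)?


The exponential series is e^y = sum_{k>=0} y^k / k!. Substituting y = 4x gives
e^(4x) = sum_{k>=0} 4^k x^k / k!.
So the coefficient of x^n is a^n/n! with a = 4, n = 13:
4^13 / 13! = 67108864/6227020800 = 65536/6081075

65536/6081075


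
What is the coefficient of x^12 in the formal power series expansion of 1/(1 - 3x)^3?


The general identity 1/(1 - c x)^r = sum_{k>=0} c^k C(k + r - 1, r - 1) x^k follows by substituting y = c x into 1/(1 - y)^r = sum_{k>=0} C(k + r - 1, r - 1) y^k.
For c = 3, r = 3, k = 12:
3^12 * C(14, 2) = 531441 * 91 = 48361131.

48361131


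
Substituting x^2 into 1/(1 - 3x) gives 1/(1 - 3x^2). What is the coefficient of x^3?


Since 1/(1 - 3x^2) only has even powers of x,
the coefficient of x^3 (odd) is 0.

0


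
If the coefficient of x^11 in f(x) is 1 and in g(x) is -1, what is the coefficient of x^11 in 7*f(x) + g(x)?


Scalar multiplication scales coefficients: 7 * 1 = 7.
Then add the g coefficient: 7 + -1
= 6

6


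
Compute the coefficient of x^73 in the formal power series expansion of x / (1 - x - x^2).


Let f(x) = sum_{k>=0} a_k x^k. Multiplying f(x) * (1 - x - x^2) = x and matching coefficients gives a_0 = 0, a_1 = 1, and a_k = a_{k-1} + a_{k-2} for k >= 2. These are the Fibonacci numbers F_k.
Iterating from F_0 = 0, F_1 = 1:
F_0=0, F_1=1, F_2=1, F_3=2, F_4=3, F_5=5, F_6=8, F_7=13, F_8=21, F_9=34, ...
F_73 = 806515533049393.

806515533049393


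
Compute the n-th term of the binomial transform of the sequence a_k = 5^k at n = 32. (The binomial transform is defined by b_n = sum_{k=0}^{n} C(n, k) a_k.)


With a_k = 5^k, b_n = sum_{k=0}^{n} C(n, k) 5^k = (1 + 5)^n by the binomial theorem.
For n = 32: (1 + 5)^32 = 6^32 = 7958661109946400884391936.

7958661109946400884391936


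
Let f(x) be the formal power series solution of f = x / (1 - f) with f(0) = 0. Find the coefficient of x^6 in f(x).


Apply Lagrange inversion: f = x * phi(f) with phi(t) = 1/(1 - t), so
[x^n] f = (1/n) [t^(n-1)] phi(t)^n = (1/n) [t^(n-1)] (1 - t)^(-n) = (1/n) C(2n - 2, n - 1) = C_{n-1}.
For n = 6: C_5 = C(10, 5) / 6 = 252/6 = 42 = 42.

42


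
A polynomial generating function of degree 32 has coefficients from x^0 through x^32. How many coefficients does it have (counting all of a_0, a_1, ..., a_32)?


A polynomial of degree 32 takes the form a_0 + a_1 x + ... + a_32 x^32.
The number of coefficients is 32 + 1 = 33.

33


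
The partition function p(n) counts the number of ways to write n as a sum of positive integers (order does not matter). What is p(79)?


Using the generating function prod_{k>=1} 1/(1-x^k), we compute p(79).
By dynamic programming over parts 1 through 79:
p(79) = 13848650

13848650


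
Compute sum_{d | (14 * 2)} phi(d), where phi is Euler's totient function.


First, 14 * 2 = 28. One classical identity is sum_{d | n} phi(d) = n (each k in [1, n] has a unique gcd with n, and among the k's with gcd(k, n) = n/d there are phi(d) of them). So the sum equals 28. We also verify directly:
Divisors of 28: 1, 2, 4, 7, 14, 28.
phi values: 1, 1, 2, 6, 6, 12.
Sum = 28.

28


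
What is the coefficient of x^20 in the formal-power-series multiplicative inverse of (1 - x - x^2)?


Let the inverse be f(x) = sum_{k>=0} a_k x^k. From f(x) * (1 - x - x^2) = 1 and matching coefficients:
 x^0: a_0 = 1.
 x^1: a_1 - a_0 = 0, so a_1 = 1.
 x^k (k >= 2): a_k - a_{k-1} - a_{k-2} = 0, i.e. a_k = a_{k-1} + a_{k-2}.
This is the Fibonacci-type recurrence shifted so that a_0 = a_1 = 1.
Iterating: a_0=1, a_1=1, a_2=2, a_3=3, a_4=5, a_5=8, a_6=13, a_7=21, a_8=34, a_9=55, ...
a_20 = 10946.

10946


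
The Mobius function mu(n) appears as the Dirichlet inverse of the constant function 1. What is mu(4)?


4 has a squared prime factor, so mu(4) = 0.
Factorization reveals a repeated prime.

0


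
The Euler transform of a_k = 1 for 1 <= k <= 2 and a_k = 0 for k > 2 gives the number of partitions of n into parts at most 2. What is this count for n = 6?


Partitions of 6 into parts at most 2:
Using generating function (1-x)^(-1)(1-x^2)^(-1),
the coefficient of x^6 = 4

4


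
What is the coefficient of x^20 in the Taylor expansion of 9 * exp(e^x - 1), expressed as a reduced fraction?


exp(e^x - 1) = sum_{k>=0} Bell_k x^k / k!, where Bell_k is the k-th Bell number.
So the coefficient of x^20 is 9 * Bell_20 / 20!.
Computing: Bell_20 = 51724158235372 and 20! = 2432902008176640000, giving
9 * 51724158235372/2432902008176640000 = 263898766507/1379196149760000.

263898766507/1379196149760000


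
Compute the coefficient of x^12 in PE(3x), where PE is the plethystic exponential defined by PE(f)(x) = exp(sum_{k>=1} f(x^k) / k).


With f(x) = 3x, the exponent is sum_{k>=1} 3 x^k / k = 3 * (-ln(1 - x)). Exponentiating:
PE(3x) = exp(-3 ln(1 - x)) = 1/(1 - x)^3.
By the negative binomial expansion, [x^n] 1/(1 - x)^3 = C(n + 2, 2).
For n = 12: C(14, 2) = 91.

91


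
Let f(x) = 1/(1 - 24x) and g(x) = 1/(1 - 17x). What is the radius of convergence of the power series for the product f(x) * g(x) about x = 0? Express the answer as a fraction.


The radius of 1/(1 - 24x) is 1/24 (nearest singularity at x = 1/24), and the radius of 1/(1 - 17x) is 1/17.
The product f(x)*g(x) = 1/((1 - 24x)(1 - 17x)) has singularities at both 1/24 and 1/17, so its radius of convergence is the distance to the nearest one:
min(1/24, 1/17) = 1/24.

1/24


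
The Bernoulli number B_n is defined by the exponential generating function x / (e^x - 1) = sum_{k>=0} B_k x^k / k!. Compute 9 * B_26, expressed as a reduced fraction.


Bernoulli numbers can also be computed recursively via B_0 = 1 and sum_{j=0}^{m} C(m+1, j) B_j = 0 for m >= 1. Odd-index Bernoulli numbers vanish for k >= 3.
Computing B_26 = 8553103/6, so 9 * B_26 = 9 * 8553103/6 = 25659309/2.

25659309/2


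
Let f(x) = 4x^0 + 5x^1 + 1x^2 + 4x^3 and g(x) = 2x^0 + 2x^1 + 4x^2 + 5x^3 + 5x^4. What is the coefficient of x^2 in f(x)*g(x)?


Cauchy product at x^2:
4*4 + 5*2 + 1*2
= 28

28


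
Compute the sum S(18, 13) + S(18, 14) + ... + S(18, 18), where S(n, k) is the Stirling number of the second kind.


By definition, S(n, k) counts partitions of an n-set into exactly k nonempty blocks.
Computing row n = 18 for k = 13..18:
S(18, k): 125854638, 8408778, 367200, 9996, 153, 1
Sum = 134640766.

134640766


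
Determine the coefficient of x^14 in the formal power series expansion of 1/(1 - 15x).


The geometric series identity gives 1/(1 - c x) = sum_{k>=0} c^k x^k, so the coefficient of x^k is c^k.
Here c = 15 and k = 14.
Computing: 15^14 = 29192926025390625

29192926025390625


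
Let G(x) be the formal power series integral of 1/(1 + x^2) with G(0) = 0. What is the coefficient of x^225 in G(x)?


1/(1 + x^2) = sum_{j>=0} (-1)^j x^(2j). Integrating termwise with G(0) = 0:
G(x) = sum_{j>=0} (-1)^j x^(2j+1) / (2j+1) = arctan(x).
Only odd powers are nonzero. For x^225 write 225 = 2*112 + 1, giving
(-1)^112 / 225 = 1/225 = 1/225.

1/225


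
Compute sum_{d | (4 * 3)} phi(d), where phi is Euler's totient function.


First, 4 * 3 = 12. One classical identity is sum_{d | n} phi(d) = n (each k in [1, n] has a unique gcd with n, and among the k's with gcd(k, n) = n/d there are phi(d) of them). So the sum equals 12. We also verify directly:
Divisors of 12: 1, 2, 3, 4, 6, 12.
phi values: 1, 1, 2, 2, 2, 4.
Sum = 12.

12


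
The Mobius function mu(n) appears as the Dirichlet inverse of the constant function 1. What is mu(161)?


161 = 7 * 23 (all distinct primes).
mu(161) = (-1)^2 = 1

1


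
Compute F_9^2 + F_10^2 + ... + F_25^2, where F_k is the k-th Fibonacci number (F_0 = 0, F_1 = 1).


There is a standard identity sum_{k=0}^{N} F_k^2 = F_N * F_{N+1} (proved inductively from the telescoping relation F_k^2 = F_k F_{k+1} - F_{k-1} F_k). Then
sum_{k=9}^{25} F_k^2 = F_25 F_26 - F_8 F_9.
Computing: F_25 = 75025, F_26 = 121393, F_8 = 21, F_9 = 34.
Sum = 75025 * 121393 - 21 * 34 = 9107509111.

9107509111


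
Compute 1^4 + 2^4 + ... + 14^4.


This power sum has a closed form given by Faulhaber's formula
sum_{k=1}^{m} k^p = (1 / (p + 1)) * sum_{j=0}^{p} C(p + 1, j) B_j m^(p + 1 - j),
but for small m direct computation is fastest:
1 + 16 + 81 + 256 + 625 + 1296 + 2401 + 4096 + 6561 + 10000 + 14641 + 20736 + 28561 + 38416 = 127687.

127687


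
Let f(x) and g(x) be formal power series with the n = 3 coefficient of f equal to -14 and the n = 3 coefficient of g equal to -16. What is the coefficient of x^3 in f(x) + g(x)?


Addition of formal power series is termwise.
The coefficient of x^3 in f + g = -14 + -16
= -30

-30


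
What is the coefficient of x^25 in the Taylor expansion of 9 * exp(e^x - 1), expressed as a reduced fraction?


exp(e^x - 1) = sum_{k>=0} Bell_k x^k / k!, where Bell_k is the k-th Bell number.
So the coefficient of x^25 is 9 * Bell_25 / 25!.
Computing: Bell_25 = 4638590332229999353 and 25! = 15511210043330985984000000, giving
9 * 4638590332229999353/15511210043330985984000000 = 356814640940769181/132574444814794752000000.

356814640940769181/132574444814794752000000


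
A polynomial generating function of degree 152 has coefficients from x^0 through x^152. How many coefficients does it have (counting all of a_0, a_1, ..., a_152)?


A polynomial of degree 152 takes the form a_0 + a_1 x + ... + a_152 x^152.
The number of coefficients is 152 + 1 = 153.

153


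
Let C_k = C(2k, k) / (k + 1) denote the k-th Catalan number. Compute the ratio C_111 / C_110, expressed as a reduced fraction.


Using C_k = (2k)! / (k! (k+1)!), the ratio C_{k+1}/C_k simplifies to
C_{k+1}/C_k = [(2k+2)! / ((k+1)! (k+2)!)] * [k! (k+1)! / (2k)!]
 = (2k+2)(2k+1) / ((k+1)(k+2)) = 2(2k+1) / (k+2).
For k = 110: 2(2*110 + 1) / (110 + 2) = 442/112 = 221/56.

221/56


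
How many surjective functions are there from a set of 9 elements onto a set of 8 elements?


By inclusion-exclusion on which target elements are missed, the number of surjections from an n-set onto a k-set is
surj(n, k) = sum_{j=0}^{k} (-1)^j C(k, j) (k - j)^n.
Equivalently surj(n, k) = k! * S(n, k), where S(n, k) is the Stirling number of the second kind.
For n = 9, k = 8:
S(9, 8) = 36, so
surj = 8! * 36 = 40320 * 36 = 1451520.

1451520


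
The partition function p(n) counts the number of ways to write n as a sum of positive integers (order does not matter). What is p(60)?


Using the generating function prod_{k>=1} 1/(1-x^k), we compute p(60).
By dynamic programming over parts 1 through 60:
p(60) = 966467

966467


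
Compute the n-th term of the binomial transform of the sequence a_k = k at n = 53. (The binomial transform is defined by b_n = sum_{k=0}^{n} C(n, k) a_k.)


With a_k = k, b_n = sum_{k=0}^{n} C(n, k) k. Using k * C(n, k) = n * C(n-1, k-1) gives b_n = n * sum_{k>=1} C(n-1, k-1) = n * 2^(n-1).
For n = 53: 53 * 2^52 = 53 * 4503599627370496 = 238690780250636288.

238690780250636288


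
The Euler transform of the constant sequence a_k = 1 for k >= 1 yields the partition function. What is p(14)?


The Euler transform converts the sequence a_k = 1 into the number of integer partitions.
Using the recurrence or dynamic programming:
p(14) = 135

135


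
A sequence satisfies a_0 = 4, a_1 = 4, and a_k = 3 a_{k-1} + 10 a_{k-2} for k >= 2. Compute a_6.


The characteristic equation is t^2 - 3 t - 10 = 0, with roots r_1 = 5 and r_2 = -2 (so c_1 = r_1 + r_2, c_2 = -r_1 r_2 as required).
One can use the closed form a_n = A r_1^n + B r_2^n, but direct iteration is more reliable:
a_0 = 4, a_1 = 4, a_2 = 52, a_3 = 196, a_4 = 1108, a_5 = 5284, a_6 = 26932.
So a_6 = 26932.

26932


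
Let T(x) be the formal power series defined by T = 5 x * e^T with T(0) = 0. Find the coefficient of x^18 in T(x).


Apply the Lagrange inversion formula: if T = 5 x * phi(T) with phi(t) = e^t, then
[x^n] T = 5^n * (1/n) [t^(n-1)] phi(t)^n = 5^n * (1/n) [t^(n-1)] e^(n t) = 5^n * (1/n) * n^(n-1) / (n-1)! = 5^n * n^(n-1) / n!.
When c = 1 this is the Cayley count of rooted labeled trees on n vertices, divided by n!.
For n = 18: 5^18 * 18^17 / 18! = 3814697265625 * 2185911559738696531968/6402373705728000 = 155143177998596191406250/119119.

155143177998596191406250/119119


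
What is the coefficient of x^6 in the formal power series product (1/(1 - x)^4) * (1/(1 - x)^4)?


Combine the factors: (1/(1 - x)^4) * (1/(1 - x)^4) = 1/(1 - x)^8.
Then use 1/(1 - x)^r = sum_{k>=0} C(k + r - 1, r - 1) x^k with r = 8 and k = 6:
C(13, 7) = 1716.

1716


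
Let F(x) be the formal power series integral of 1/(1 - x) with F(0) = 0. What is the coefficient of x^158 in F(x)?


1/(1 - x) = sum_{k>=0} x^k. Integrating termwise and using F(0) = 0 gives
F(x) = sum_{k>=0} x^(k+1) / (k+1) = sum_{m>=1} x^m / m = -ln(1 - x).
So the coefficient of x^158 is 1/158 = 1/158.

1/158


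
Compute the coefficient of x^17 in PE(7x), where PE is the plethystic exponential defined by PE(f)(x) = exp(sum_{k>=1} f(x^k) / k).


With f(x) = 7x, the exponent is sum_{k>=1} 7 x^k / k = 7 * (-ln(1 - x)). Exponentiating:
PE(7x) = exp(-7 ln(1 - x)) = 1/(1 - x)^7.
By the negative binomial expansion, [x^n] 1/(1 - x)^7 = C(n + 6, 6).
For n = 17: C(23, 6) = 100947.

100947


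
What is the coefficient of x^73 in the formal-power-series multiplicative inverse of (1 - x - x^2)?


Let the inverse be f(x) = sum_{k>=0} a_k x^k. From f(x) * (1 - x - x^2) = 1 and matching coefficients:
 x^0: a_0 = 1.
 x^1: a_1 - a_0 = 0, so a_1 = 1.
 x^k (k >= 2): a_k - a_{k-1} - a_{k-2} = 0, i.e. a_k = a_{k-1} + a_{k-2}.
This is the Fibonacci-type recurrence shifted so that a_0 = a_1 = 1.
Iterating: a_0=1, a_1=1, a_2=2, a_3=3, a_4=5, a_5=8, a_6=13, a_7=21, a_8=34, a_9=55, ...
a_73 = 1304969544928657.

1304969544928657


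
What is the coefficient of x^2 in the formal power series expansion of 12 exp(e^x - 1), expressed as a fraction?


exp(e^x - 1) is the exponential generating function for the Bell numbers Bell_k: exp(e^x - 1) = sum_{k>=0} Bell_k x^k / k!.
So the coefficient of x^2 in 12 exp(e^x - 1) is 12 Bell_2 / 2!.
Computing: Bell_2 = 2 and 2! = 2, giving
12 * 2/2 = 12.

12


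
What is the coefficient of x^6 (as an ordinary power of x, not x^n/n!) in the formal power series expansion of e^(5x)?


The exponential series is e^y = sum_{k>=0} y^k / k!. Substituting y = 5x gives
e^(5x) = sum_{k>=0} 5^k x^k / k!.
So the coefficient of x^n is a^n/n! with a = 5, n = 6:
5^6 / 6! = 15625/720 = 3125/144

3125/144


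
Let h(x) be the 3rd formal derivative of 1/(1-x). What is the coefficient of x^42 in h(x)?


Differentiating 3 times: d^3/dx^3 [1/(1-x)] = 3!/(1-x)^4.
The expansion 1/(1-x)^4 = sum_{k>=0} C(k+3, 3) x^k, so the coefficient of x^n in 3!/(1-x)^4 is 3! * C(n+3, 3).
For n = 42: 6 * C(45, 3) = 6 * 14190 = 85140

85140


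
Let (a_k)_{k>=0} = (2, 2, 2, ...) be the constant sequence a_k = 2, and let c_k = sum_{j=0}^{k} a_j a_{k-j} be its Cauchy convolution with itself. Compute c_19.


Since a_j = 2 for all j >= 0, the convolution sum becomes
c_k = sum_{j=0}^{k} 2 * 2 = 4 * (k + 1).
Equivalently, the generating function of (a_k) is 2/(1 - x) and its square is 4/(1 - x)^2 = sum_{k>=0} 4(k + 1) x^k.
For k = 19: 4 * 20 = 80.

80


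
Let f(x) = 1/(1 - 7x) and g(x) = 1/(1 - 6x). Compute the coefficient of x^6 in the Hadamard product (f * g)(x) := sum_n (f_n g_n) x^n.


f has coefficients f_k = 7^k and g has coefficients g_k = 6^k, so the Hadamard product has coefficient (f*g)_k = 7^k * 6^k = 42^k.
For k = 6: 42^6 = 5489031744.

5489031744


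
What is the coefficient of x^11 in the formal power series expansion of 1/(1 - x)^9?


The negative binomial / multiset identity is
1/(1 - x)^r = sum_{k>=0} C(k + r - 1, r - 1) x^k.
Here r = 9 and k = 11, so the coefficient is
C(11 + 8, 8) = C(19, 8)
= 75582

75582


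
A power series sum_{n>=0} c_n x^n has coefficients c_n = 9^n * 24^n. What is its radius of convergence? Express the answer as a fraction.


By the root test (Cauchy-Hadamard), the radius is R = 1 / limsup_n |c_n|^(1/n).
Here |c_n|^(1/n) = (9^n * 24^n)^(1/n) = 9 * 24 = 216 for all n.
So R = 1/216 = 1/216.

1/216


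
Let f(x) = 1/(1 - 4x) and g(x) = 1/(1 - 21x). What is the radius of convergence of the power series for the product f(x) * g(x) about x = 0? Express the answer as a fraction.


The radius of 1/(1 - 4x) is 1/4 (nearest singularity at x = 1/4), and the radius of 1/(1 - 21x) is 1/21.
The product f(x)*g(x) = 1/((1 - 4x)(1 - 21x)) has singularities at both 1/4 and 1/21, so its radius of convergence is the distance to the nearest one:
min(1/4, 1/21) = 1/21.

1/21


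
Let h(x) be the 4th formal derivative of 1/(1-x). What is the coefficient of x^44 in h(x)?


Differentiating 4 times: d^4/dx^4 [1/(1-x)] = 4!/(1-x)^5.
The expansion 1/(1-x)^5 = sum_{k>=0} C(k+4, 4) x^k, so the coefficient of x^n in 4!/(1-x)^5 is 4! * C(n+4, 4).
For n = 44: 24 * C(48, 4) = 24 * 194580 = 4669920

4669920


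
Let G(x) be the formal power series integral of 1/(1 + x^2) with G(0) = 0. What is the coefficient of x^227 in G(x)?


1/(1 + x^2) = sum_{j>=0} (-1)^j x^(2j). Integrating termwise with G(0) = 0:
G(x) = sum_{j>=0} (-1)^j x^(2j+1) / (2j+1) = arctan(x).
Only odd powers are nonzero. For x^227 write 227 = 2*113 + 1, giving
(-1)^113 / 227 = -1/227 = -1/227.

-1/227


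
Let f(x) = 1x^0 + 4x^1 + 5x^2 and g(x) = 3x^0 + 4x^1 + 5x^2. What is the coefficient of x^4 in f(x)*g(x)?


Cauchy product at x^4:
5*5
= 25

25


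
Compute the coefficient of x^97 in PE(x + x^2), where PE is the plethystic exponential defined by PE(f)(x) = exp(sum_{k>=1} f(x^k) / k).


With f(x) = x + x^2, the exponent is sum_{k>=1} (x^k + x^(2k)) / k = -ln(1 - x) - ln(1 - x^2). Exponentiating:
PE(x + x^2) = 1 / ((1 - x)(1 - x^2)).
This is the generating function for partitions of n into parts of size 1 or 2. The number of 2's can be any j in 0..48, and the rest are 1's, so
[x^97] = floor(97/2) + 1 = 49.

49


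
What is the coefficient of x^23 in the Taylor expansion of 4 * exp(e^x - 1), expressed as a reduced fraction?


exp(e^x - 1) = sum_{k>=0} Bell_k x^k / k!, where Bell_k is the k-th Bell number.
So the coefficient of x^23 is 4 * Bell_23 / 23!.
Computing: Bell_23 = 44152005855084346 and 23! = 25852016738884976640000, giving
4 * 44152005855084346/25852016738884976640000 = 22076002927542173/3231502092360622080000.

22076002927542173/3231502092360622080000


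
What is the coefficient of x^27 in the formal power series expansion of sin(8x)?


The Maclaurin series is sin(t) = sum_{k>=0} (-1)^k t^(2k+1) / (2k+1)!, so substituting t = 8x, only odd powers of x are nonzero, with coefficient of x^(2k+1) equal to (-1)^k 8^(2k+1) / (2k+1)!.
Write 27 = 2*13 + 1, giving the coefficient (-1)^13 * 8^27 / 27! = -2417851639229258349412352/10888869450418352160768000000 = -288230376151711744/1298054391195577640625.

-288230376151711744/1298054391195577640625


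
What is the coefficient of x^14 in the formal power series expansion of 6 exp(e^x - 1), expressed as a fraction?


exp(e^x - 1) is the exponential generating function for the Bell numbers Bell_k: exp(e^x - 1) = sum_{k>=0} Bell_k x^k / k!.
So the coefficient of x^14 in 6 exp(e^x - 1) is 6 Bell_14 / 14!.
Computing: Bell_14 = 190899322 and 14! = 87178291200, giving
6 * 190899322/87178291200 = 95449661/7264857600.

95449661/7264857600


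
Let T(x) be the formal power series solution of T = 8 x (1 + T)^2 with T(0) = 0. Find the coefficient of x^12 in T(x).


Apply the Lagrange inversion formula: if T = 8 x * phi(T) with phi(t) = (1 + t)^2, then [x^n] T = 8^n * (1/n) [t^(n-1)] phi(t)^n = 8^n * (1/n) [t^(n-1)] (1 + t)^(2n) = 8^n * (1/n) C(2n, n-1).
Using the identity C(2n, n-1) = C(2n, n) * n / (n+1), the unscaled factor equals C(2n, n) / (n+1) = C_n, the n-th Catalan number.
For n = 12: C_12 = C(24, 12) / 13 = 2704156/13 = 208012.
With the 8^12 = 68719476736 factor, the coefficient is 68719476736 * 208012 = 14294475794808832.

14294475794808832


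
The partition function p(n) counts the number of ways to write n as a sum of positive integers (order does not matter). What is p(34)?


Using the generating function prod_{k>=1} 1/(1-x^k), we compute p(34).
By dynamic programming over parts 1 through 34:
p(34) = 12310

12310


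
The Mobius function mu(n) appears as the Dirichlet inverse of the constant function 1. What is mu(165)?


165 = 3 * 5 * 11 (all distinct primes).
mu(165) = (-1)^3 = -1

-1


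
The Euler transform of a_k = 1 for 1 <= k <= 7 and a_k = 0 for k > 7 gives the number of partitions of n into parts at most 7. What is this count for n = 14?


Partitions of 14 into parts at most 7:
Using generating function (1-x)^(-1)(1-x^2)^(-1)...(1-x^7)^(-1),
the coefficient of x^14 = 105

105


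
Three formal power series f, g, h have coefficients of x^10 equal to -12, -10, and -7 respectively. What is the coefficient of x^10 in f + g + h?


Series addition is componentwise:
-12 + -10 + -7
= -29

-29


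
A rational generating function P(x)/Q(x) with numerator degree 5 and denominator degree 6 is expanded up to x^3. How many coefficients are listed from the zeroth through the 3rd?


Expanding up to x^3 gives the coefficients for x^0, x^1, ..., x^3.
That is 3 + 1 = 4 coefficients in total.

4


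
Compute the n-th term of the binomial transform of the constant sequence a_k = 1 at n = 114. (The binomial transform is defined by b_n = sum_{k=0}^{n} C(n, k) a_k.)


With a_k = 1 for all k, b_n = sum_{k=0}^{n} C(n, k) = 2^n by the binomial theorem.
For n = 114: 2^114 = 20769187434139310514121985316880384.

20769187434139310514121985316880384


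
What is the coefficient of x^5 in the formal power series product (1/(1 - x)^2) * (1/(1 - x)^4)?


Combine the factors: (1/(1 - x)^2) * (1/(1 - x)^4) = 1/(1 - x)^6.
Then use 1/(1 - x)^r = sum_{k>=0} C(k + r - 1, r - 1) x^k with r = 6 and k = 5:
C(10, 5) = 252.

252


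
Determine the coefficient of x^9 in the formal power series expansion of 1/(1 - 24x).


The geometric series identity gives 1/(1 - c x) = sum_{k>=0} c^k x^k, so the coefficient of x^k is c^k.
Here c = 24 and k = 9.
Computing: 24^9 = 2641807540224

2641807540224


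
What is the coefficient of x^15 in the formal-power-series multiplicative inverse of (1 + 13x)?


The inverse is 1/(1 + 13x). Apply the geometric identity 1/(1 - y) = sum_{k>=0} y^k with y = -13x:
1/(1 + 13x) = sum_{k>=0} (-13)^k x^k.
So the coefficient of x^15 is (-13)^15 = -51185893014090757.

-51185893014090757


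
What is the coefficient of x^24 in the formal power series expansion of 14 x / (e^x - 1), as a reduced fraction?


The exponential generating function for Bernoulli numbers is
x / (e^x - 1) = sum_{k>=0} B_k x^k / k!.
So the coefficient of x^24 in 14 x / (e^x - 1) is 14 B_24 / 24!.
Computing: B_24 = -236364091/2730, 24! = 620448401733239439360000, giving
14 * -236364091/2730 / 620448401733239439360000 = -236364091/120987438337981690675200000.

-236364091/120987438337981690675200000


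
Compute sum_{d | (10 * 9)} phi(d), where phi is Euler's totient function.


First, 10 * 9 = 90. One classical identity is sum_{d | n} phi(d) = n (each k in [1, n] has a unique gcd with n, and among the k's with gcd(k, n) = n/d there are phi(d) of them). So the sum equals 90. We also verify directly:
Divisors of 90: 1, 2, 3, 5, 6, 9, 10, 15, 18, 30, 45, 90.
phi values: 1, 1, 2, 4, 2, 6, 4, 8, 6, 8, 24, 24.
Sum = 90.

90


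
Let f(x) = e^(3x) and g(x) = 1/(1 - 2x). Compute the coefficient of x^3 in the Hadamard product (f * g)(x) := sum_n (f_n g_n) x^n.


Expanding: f_k = 3^k/k! (from e^(3x)) and g_k = 2^k (from 1/(1 - 2x)). So the Hadamard coefficient (f * g)_k = 3^k 2^k / k! = (6)^k / k!.
For k = 3: 6^3/3! = 216/6 = 36.

36


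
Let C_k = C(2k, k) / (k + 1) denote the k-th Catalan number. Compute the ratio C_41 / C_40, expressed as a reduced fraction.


Using C_k = (2k)! / (k! (k+1)!), the ratio C_{k+1}/C_k simplifies to
C_{k+1}/C_k = [(2k+2)! / ((k+1)! (k+2)!)] * [k! (k+1)! / (2k)!]
 = (2k+2)(2k+1) / ((k+1)(k+2)) = 2(2k+1) / (k+2).
For k = 40: 2(2*40 + 1) / (40 + 2) = 162/42 = 27/7.

27/7


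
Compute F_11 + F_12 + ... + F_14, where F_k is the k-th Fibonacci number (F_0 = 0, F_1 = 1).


Use the identity sum_{k=0}^{N} F_k = F_{N+2} - 1 (which follows from F_{k+2} - F_{k+1} = F_k). Then
sum_{k=11}^{14} F_k = (F_{16} - 1) - (F_{12} - 1) = F_{16} - F_{12}.
Computing: F_{16} = 987, F_{12} = 144, so
Sum = 987 - 144 = 843.

843


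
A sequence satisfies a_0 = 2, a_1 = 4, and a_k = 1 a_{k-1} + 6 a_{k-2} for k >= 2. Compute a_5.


The characteristic equation is t^2 - 1 t - 6 = 0, with roots r_1 = 3 and r_2 = -2 (so c_1 = r_1 + r_2, c_2 = -r_1 r_2 as required).
One can use the closed form a_n = A r_1^n + B r_2^n, but direct iteration is more reliable:
a_0 = 2, a_1 = 4, a_2 = 16, a_3 = 40, a_4 = 136, a_5 = 376.
So a_5 = 376.

376


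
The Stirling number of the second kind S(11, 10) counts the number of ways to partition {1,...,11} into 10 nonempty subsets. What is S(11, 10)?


Using the explicit formula S(n,k) = (1/k!) sum_{j=0}^{k} (-1)^(k-j) C(k,j) j^n:
S(11, 10) = 55
Equivalently, S(n,k) is n! times the coefficient of x^n in the EGF (e^x - 1)^k / k!.

55


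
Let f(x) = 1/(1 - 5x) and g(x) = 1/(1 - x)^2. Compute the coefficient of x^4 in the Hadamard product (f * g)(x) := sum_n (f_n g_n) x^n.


f has coefficients f_k = 5^k. For g = 1/(1 - x)^2 the coefficient is g_k = C(k + 1, 1) = k + 1. The Hadamard coefficient is (f * g)_k = 5^k * (k + 1).
For k = 4: 5^4 * 5 = 625 * 5 = 3125.

3125


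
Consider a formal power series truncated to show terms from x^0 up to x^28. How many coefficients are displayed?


From x^0 to x^28 inclusive, the count is 28 - 0 + 1 = 29.

29


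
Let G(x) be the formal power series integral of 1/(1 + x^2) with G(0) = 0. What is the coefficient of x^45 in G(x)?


1/(1 + x^2) = sum_{j>=0} (-1)^j x^(2j). Integrating termwise with G(0) = 0:
G(x) = sum_{j>=0} (-1)^j x^(2j+1) / (2j+1) = arctan(x).
Only odd powers are nonzero. For x^45 write 45 = 2*22 + 1, giving
(-1)^22 / 45 = 1/45 = 1/45.

1/45


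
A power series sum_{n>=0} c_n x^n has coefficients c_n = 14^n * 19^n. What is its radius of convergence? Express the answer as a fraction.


By the root test (Cauchy-Hadamard), the radius is R = 1 / limsup_n |c_n|^(1/n).
Here |c_n|^(1/n) = (14^n * 19^n)^(1/n) = 14 * 19 = 266 for all n.
So R = 1/266 = 1/266.

1/266


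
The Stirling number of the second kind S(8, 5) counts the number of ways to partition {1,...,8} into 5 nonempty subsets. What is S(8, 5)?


Using the explicit formula S(n,k) = (1/k!) sum_{j=0}^{k} (-1)^(k-j) C(k,j) j^n:
S(8, 5) = 1050
Equivalently, S(n,k) is n! times the coefficient of x^n in the EGF (e^x - 1)^k / k!.

1050


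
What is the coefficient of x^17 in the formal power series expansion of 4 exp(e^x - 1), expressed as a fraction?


exp(e^x - 1) is the exponential generating function for the Bell numbers Bell_k: exp(e^x - 1) = sum_{k>=0} Bell_k x^k / k!.
So the coefficient of x^17 in 4 exp(e^x - 1) is 4 Bell_17 / 17!.
Computing: Bell_17 = 82864869804 and 17! = 355687428096000, giving
4 * 82864869804/355687428096000 = 255755771/274450176000.

255755771/274450176000


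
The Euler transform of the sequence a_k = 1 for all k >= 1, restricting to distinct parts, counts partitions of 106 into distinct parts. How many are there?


Partitions of 106 into distinct parts can be computed via generating function.
Product (1+x)(1+x^2)(1+x^3)...
The coefficient of x^106 = 728260

728260


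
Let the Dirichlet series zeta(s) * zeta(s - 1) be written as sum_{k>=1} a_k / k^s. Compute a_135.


Convolution gives a_k = sum_{d | k} d * 1 = sum_{d | k} d = sigma(k), the sum of positive divisors of k.
For k = 135, the divisors are 1, 3, 5, 9, 15, 27, 45, 135, so
sigma(135) = 1 + 3 + 5 + 9 + 15 + 27 + 45 + 135 = 240.

240


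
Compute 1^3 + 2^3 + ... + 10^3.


This power sum has a closed form given by Faulhaber's formula
sum_{k=1}^{m} k^p = (1 / (p + 1)) * sum_{j=0}^{p} C(p + 1, j) B_j m^(p + 1 - j),
but for small m direct computation is fastest:
1 + 8 + 27 + 64 + 125 + 216 + 343 + 512 + 729 + 1000 = 3025.

3025


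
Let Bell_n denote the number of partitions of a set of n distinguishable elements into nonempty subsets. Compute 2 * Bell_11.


Bell_11 can be computed from the Bell triangle or from Dobinski's identity Bell_n = (1/e) * sum_{k>=0} k^n / k!.
Computing Bell_11 = 678570.
Then 2 * 678570 = 1357140.

1357140


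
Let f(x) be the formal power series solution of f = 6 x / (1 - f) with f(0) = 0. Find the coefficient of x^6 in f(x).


Apply Lagrange inversion: f = 6 x * phi(f) with phi(t) = 1/(1 - t), so
[x^n] f = 6^n * (1/n) [t^(n-1)] phi(t)^n = 6^n * (1/n) [t^(n-1)] (1 - t)^(-n) = 6^n * (1/n) C(2n - 2, n - 1) = 6^n * C_{n-1}.
For n = 6: C_5 = C(10, 5) / 6 = 252/6 = 42.
With the 6^6 = 46656 factor, the coefficient is 46656 * 42 = 1959552.

1959552


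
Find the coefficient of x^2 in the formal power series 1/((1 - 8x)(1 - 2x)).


By partial fractions or Cauchy convolution:
The coefficient equals sum_{k=0}^{2} 8^k * 2^(2-k).
= 84

84


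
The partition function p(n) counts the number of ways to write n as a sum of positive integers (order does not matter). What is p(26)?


Using the generating function prod_{k>=1} 1/(1-x^k), we compute p(26).
By dynamic programming over parts 1 through 26:
p(26) = 2436

2436


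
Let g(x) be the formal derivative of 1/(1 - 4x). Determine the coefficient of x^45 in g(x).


Differentiate termwise: d/dx sum_{k>=0} 4^k x^k = sum_{k>=1} k 4^k x^(k-1) = sum_{j>=0} (j+1) 4^(j+1) x^j.
Equivalently, d/dx [1/(1 - 4x)] = 4/(1 - 4x)^2.
For j = 45: 46 * 4^46 = 46 * 4951760157141521099596496896 = 227780967228509970581438857216.

227780967228509970581438857216


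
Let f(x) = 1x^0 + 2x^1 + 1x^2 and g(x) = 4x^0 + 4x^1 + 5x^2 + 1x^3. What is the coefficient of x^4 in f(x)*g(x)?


Cauchy product at x^4:
2*1 + 1*5
= 7

7


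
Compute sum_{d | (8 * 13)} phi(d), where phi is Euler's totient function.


First, 8 * 13 = 104. One classical identity is sum_{d | n} phi(d) = n (each k in [1, n] has a unique gcd with n, and among the k's with gcd(k, n) = n/d there are phi(d) of them). So the sum equals 104. We also verify directly:
Divisors of 104: 1, 2, 4, 8, 13, 26, 52, 104.
phi values: 1, 1, 2, 4, 12, 12, 24, 48.
Sum = 104.

104


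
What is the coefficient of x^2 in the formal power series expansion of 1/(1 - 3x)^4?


The general identity 1/(1 - c x)^r = sum_{k>=0} c^k C(k + r - 1, r - 1) x^k follows by substituting y = c x into 1/(1 - y)^r = sum_{k>=0} C(k + r - 1, r - 1) y^k.
For c = 3, r = 4, k = 2:
3^2 * C(5, 3) = 9 * 10 = 90.

90


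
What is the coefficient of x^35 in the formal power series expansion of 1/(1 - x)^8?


The negative binomial / multiset identity is
1/(1 - x)^r = sum_{k>=0} C(k + r - 1, r - 1) x^k.
Here r = 8 and k = 35, so the coefficient is
C(35 + 7, 7) = C(42, 7)
= 26978328

26978328


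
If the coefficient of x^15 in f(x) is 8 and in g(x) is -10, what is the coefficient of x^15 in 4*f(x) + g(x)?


Scalar multiplication scales coefficients: 4 * 8 = 32.
Then add the g coefficient: 32 + -10
= 22

22


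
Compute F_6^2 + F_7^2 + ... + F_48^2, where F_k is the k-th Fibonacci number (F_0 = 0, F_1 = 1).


There is a standard identity sum_{k=0}^{N} F_k^2 = F_N * F_{N+1} (proved inductively from the telescoping relation F_k^2 = F_k F_{k+1} - F_{k-1} F_k). Then
sum_{k=6}^{48} F_k^2 = F_48 F_49 - F_5 F_6.
Computing: F_48 = 4807526976, F_49 = 7778742049, F_5 = 5, F_6 = 8.
Sum = 4807526976 * 7778742049 - 5 * 8 = 37396512239913013784.

37396512239913013784


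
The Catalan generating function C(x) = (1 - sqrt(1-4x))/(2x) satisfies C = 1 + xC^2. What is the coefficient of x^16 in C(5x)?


Substituting x -> 5x scales the n-th coefficient by 5^n, so [x^16] C(5x) = 5^16 * C_16.
C_16 = C(2*16, 16)/(17) = 601080390/17 = 35357670.
So 5^16 * 35357670 = 152587890625 * 35357670 = 5395152282714843750.

5395152282714843750


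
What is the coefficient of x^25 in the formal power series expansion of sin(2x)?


The Maclaurin series is sin(t) = sum_{k>=0} (-1)^k t^(2k+1) / (2k+1)!, so substituting t = 2x, only odd powers of x are nonzero, with coefficient of x^(2k+1) equal to (-1)^k 2^(2k+1) / (2k+1)!.
Write 25 = 2*12 + 1, giving the coefficient (-1)^12 * 2^25 / 25! = 33554432/15511210043330985984000000 = 8/3698160658676859375.

8/3698160658676859375


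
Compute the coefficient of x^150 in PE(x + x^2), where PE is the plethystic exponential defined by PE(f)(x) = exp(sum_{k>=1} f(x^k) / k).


With f(x) = x + x^2, the exponent is sum_{k>=1} (x^k + x^(2k)) / k = -ln(1 - x) - ln(1 - x^2). Exponentiating:
PE(x + x^2) = 1 / ((1 - x)(1 - x^2)).
This is the generating function for partitions of n into parts of size 1 or 2. The number of 2's can be any j in 0..75, and the rest are 1's, so
[x^150] = floor(150/2) + 1 = 76.

76


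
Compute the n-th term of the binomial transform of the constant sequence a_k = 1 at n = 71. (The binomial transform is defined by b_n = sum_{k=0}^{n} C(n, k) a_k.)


With a_k = 1 for all k, b_n = sum_{k=0}^{n} C(n, k) = 2^n by the binomial theorem.
For n = 71: 2^71 = 2361183241434822606848.

2361183241434822606848


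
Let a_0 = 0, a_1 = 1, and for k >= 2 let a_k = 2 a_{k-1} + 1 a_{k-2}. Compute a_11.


Iterating the recurrence forward:
a_0 = 0
a_1 = 1
a_2 = 2*1 + 1*0 = 2
a_3 = 2*2 + 1*1 = 5
a_4 = 2*5 + 1*2 = 12
a_5 = 2*12 + 1*5 = 29
a_6 = 2*29 + 1*12 = 70
a_7 = 2*70 + 1*29 = 169
a_8 = 2*169 + 1*70 = 408
a_9 = 2*408 + 1*169 = 985
a_10 = 2*985 + 1*408 = 2378
a_11 = 2*2378 + 1*985 = 5741
So a_11 = 5741.

5741


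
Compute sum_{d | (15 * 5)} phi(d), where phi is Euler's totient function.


First, 15 * 5 = 75. One classical identity is sum_{d | n} phi(d) = n (each k in [1, n] has a unique gcd with n, and among the k's with gcd(k, n) = n/d there are phi(d) of them). So the sum equals 75. We also verify directly:
Divisors of 75: 1, 3, 5, 15, 25, 75.
phi values: 1, 2, 4, 8, 20, 40.
Sum = 75.

75


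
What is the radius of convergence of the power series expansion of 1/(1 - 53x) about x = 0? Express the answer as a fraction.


Expanding 1/(1 - 53x) = sum_{k>=0} 53^k x^k, the series converges when |53x| < 1, i.e., |x| < 1/53.
So the radius of convergence is 1/53 = 1/53.

1/53


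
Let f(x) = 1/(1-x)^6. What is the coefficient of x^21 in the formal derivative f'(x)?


Differentiate: d/dx [ 1/(1-x)^r ] = r / (1-x)^(r+1).
Here r = 6, so f'(x) = 6 / (1-x)^7.
The expansion of 1/(1-x)^(r+1) has coefficient of x^n equal to C(n+r, r).
So the coefficient of x^21 in f'(x) is
6 * C(27, 6) = 6 * 296010 = 1776060

1776060


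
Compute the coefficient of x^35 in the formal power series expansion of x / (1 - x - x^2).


Let f(x) = sum_{k>=0} a_k x^k. Multiplying f(x) * (1 - x - x^2) = x and matching coefficients gives a_0 = 0, a_1 = 1, and a_k = a_{k-1} + a_{k-2} for k >= 2. These are the Fibonacci numbers F_k.
Iterating from F_0 = 0, F_1 = 1:
F_0=0, F_1=1, F_2=1, F_3=2, F_4=3, F_5=5, F_6=8, F_7=13, F_8=21, F_9=34, ...
F_35 = 9227465.

9227465


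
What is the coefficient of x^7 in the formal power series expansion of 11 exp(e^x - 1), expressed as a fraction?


exp(e^x - 1) is the exponential generating function for the Bell numbers Bell_k: exp(e^x - 1) = sum_{k>=0} Bell_k x^k / k!.
So the coefficient of x^7 in 11 exp(e^x - 1) is 11 Bell_7 / 7!.
Computing: Bell_7 = 877 and 7! = 5040, giving
11 * 877/5040 = 9647/5040.

9647/5040


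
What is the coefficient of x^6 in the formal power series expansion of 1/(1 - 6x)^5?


The general identity 1/(1 - c x)^r = sum_{k>=0} c^k C(k + r - 1, r - 1) x^k follows by substituting y = c x into 1/(1 - y)^r = sum_{k>=0} C(k + r - 1, r - 1) y^k.
For c = 6, r = 5, k = 6:
6^6 * C(10, 4) = 46656 * 210 = 9797760.

9797760


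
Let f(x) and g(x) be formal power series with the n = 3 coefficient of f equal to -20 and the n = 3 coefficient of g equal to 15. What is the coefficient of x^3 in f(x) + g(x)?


Addition of formal power series is termwise.
The coefficient of x^3 in f + g = -20 + 15
= -5

-5
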